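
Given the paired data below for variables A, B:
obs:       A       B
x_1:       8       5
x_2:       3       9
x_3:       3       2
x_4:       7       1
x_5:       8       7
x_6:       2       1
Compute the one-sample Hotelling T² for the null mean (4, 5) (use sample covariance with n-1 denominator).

Step 1 — sample mean vector:
  mean(A) = (8 + 3 + 3 + 7 + 8 + 2) / 6 = 31/6 = 5.1667
  mean(B) = (5 + 9 + 2 + 1 + 7 + 1) / 6 = 25/6 = 4.1667
  x̄ = (5.1667, 4.1667),  deviation x̄ - mu_0 = (5.1667, 4.1667) - (4, 5) = (1.1667, -0.8333).

Step 2 — sample covariance matrix, S[i,j] = (1/(n-1)) · Σ_k (x_{k,i} - mean_i) · (x_{k,j} - mean_j), divisor n-1 = 5:
  S[A,A] = ((2.8333)·(2.8333) + (-2.1667)·(-2.1667) + (-2.1667)·(-2.1667) + (1.8333)·(1.8333) + (2.8333)·(2.8333) + (-3.1667)·(-3.1667)) / 5 = 38.8333/5 = 7.7667
  S[A,B] = ((2.8333)·(0.8333) + (-2.1667)·(4.8333) + (-2.1667)·(-2.1667) + (1.8333)·(-3.1667) + (2.8333)·(2.8333) + (-3.1667)·(-3.1667)) / 5 = 8.8333/5 = 1.7667
  S[B,B] = ((0.8333)·(0.8333) + (4.8333)·(4.8333) + (-2.1667)·(-2.1667) + (-3.1667)·(-3.1667) + (2.8333)·(2.8333) + (-3.1667)·(-3.1667)) / 5 = 56.8333/5 = 11.3667
  S = [[7.7667, 1.7667],
 [1.7667, 11.3667]].

Step 3 — invert S. det(S) = 7.7667·11.3667 - (1.7667)² = 85.16.
  S^{-1} = (1/det) · [[d, -b], [-b, a]] = [[0.1335, -0.0207],
 [-0.0207, 0.0912]].

Step 4 — quadratic form (x̄ - mu_0)^T · S^{-1} · (x̄ - mu_0):
  S^{-1} · (x̄ - mu_0) = (0.173, -0.1002),
  (x̄ - mu_0)^T · [...] = (1.1667)·(0.173) + (-0.8333)·(-0.1002) = 0.2853.

Step 5 — scale by n: T² = 6 · 0.2853 = 1.7121.

T² ≈ 1.7121


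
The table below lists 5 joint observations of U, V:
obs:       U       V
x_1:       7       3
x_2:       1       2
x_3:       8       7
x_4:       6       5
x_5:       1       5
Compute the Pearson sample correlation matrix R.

Step 1 — column means:
  mean(U) = (7 + 1 + 8 + 6 + 1) / 5 = 23/5 = 4.6
  mean(V) = (3 + 2 + 7 + 5 + 5) / 5 = 22/5 = 4.4

Step 2 — sample variances and covariances s[i,j] = (1/(n-1)) · Σ_k (x_{k,i} - mean_i) · (x_{k,j} - mean_j), with n-1 = 4:
  s[U,U] = ((2.4)·(2.4) + (-3.6)·(-3.6) + (3.4)·(3.4) + (1.4)·(1.4) + (-3.6)·(-3.6)) / 4 = 45.2/4 = 11.3
  s[U,V] = ((2.4)·(-1.4) + (-3.6)·(-2.4) + (3.4)·(2.6) + (1.4)·(0.6) + (-3.6)·(0.6)) / 4 = 12.8/4 = 3.2
  s[V,V] = ((-1.4)·(-1.4) + (-2.4)·(-2.4) + (2.6)·(2.6) + (0.6)·(0.6) + (0.6)·(0.6)) / 4 = 15.2/4 = 3.8
  Sample standard deviations s_i = √(s[i,i]):
  s(U) = √(11.3) = 3.3615
  s(V) = √(3.8) = 1.9494

Step 3 — r_{ij} = s_{ij} / (s_i · s_j):
  r[U,U] = 1 (diagonal).
  r[U,V] = 3.2 / (3.3615 · 1.9494) = 3.2 / 6.5529 = 0.4883
  r[V,V] = 1 (diagonal).

R is symmetric with unit diagonal. Assembling:

R = [[1, 0.4883],
 [0.4883, 1]]


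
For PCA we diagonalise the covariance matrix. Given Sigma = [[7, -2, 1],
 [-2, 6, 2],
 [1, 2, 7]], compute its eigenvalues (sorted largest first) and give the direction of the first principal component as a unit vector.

Step 1 — characteristic polynomial p(λ) = det(λI - Sigma) = λ³ - tr·λ² + c_1·λ - det, where tr = trace, c_1 = sum of the principal 2×2 minors, det = det(Sigma):
  tr = 7 + 6 + 7 = 20,
  c_1 = (7·6 - (-2)²) + (7·7 - (1)²) + (6·7 - (2)²) = 38 + 48 + 38 = 124,
  det = 7·(6·7 - (2)²) - (-2)·((-2)·7 - (2)·(1)) + (1)·((-2)·(2) - 6·(1)) = 7·(38) - (-2)·(-16) + (1)·(-10) = 224.
  So p(λ) = λ³ - 20λ² + 124λ - 224.
Step 2 — look for an integer root (rational root theorem: any rational root is an integer divisor of 224). Testing λ = 8:
  p(8) = 512 - 1280 + 992 - 224 = 0  ✓
  Dividing out (λ - 8): p(λ) = (λ - 8)(λ² - 12λ + 28).
Step 3 — remaining eigenvalues from the quadratic λ² - 12λ + 28 = 0:
  Δ = 12² - 4·28 = 144 - 112 = 32,  λ = (12 ± √32)/2 = (12 ± 5.6569)/2 ≈ 8.8284 or 3.1716.
  Sorted: λ_1 = 8.8284,  λ_2 = 8,  λ_3 = 3.1716  (check: sum = 20 = tr ✓).

Step 4 — unit eigenvector for λ_1 ≈ 8.8284: v spans the null space of (Sigma - λ_1 I), whose rows are
  r_1 = (-1.8284, -2, 1),  r_2 = (-2, -2.8284, 2),  r_3 = (1, 2, -1.8284).
  v is orthogonal to every row, so take v ∝ r_1 × r_2 = ((-2)·(2) - (1)·(-2.8284), (1)·(-2) - (-1.8284)·(2), (-1.8284)·(-2.8284) - (-2)·(-2)) ≈ (-1.1716, 1.6569, 1.1716).
  Rescale (multiply by -1 so the first nonzero entry is positive): u = (1.1716, -1.6569, -1.1716).
  ||u|| = √((1.1716)² + (-1.6569)² + (-1.1716)²) = √(5.4903) ≈ 2.3431,  v_1 = u/||u|| ≈ (0.5, -0.7071, -0.5) (||v_1|| = 1).

λ_1 = 8.8284,  λ_2 = 8,  λ_3 = 3.1716;  v_1 ≈ (0.5, -0.7071, -0.5)


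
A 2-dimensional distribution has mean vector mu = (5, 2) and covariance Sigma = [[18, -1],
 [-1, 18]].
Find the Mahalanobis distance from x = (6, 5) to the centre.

Step 1 — centre the observation: (x - mu) = (1, 3).

Step 2 — invert Sigma. det(Sigma) = 18·18 - (-1)² = 323.
  Sigma^{-1} = (1/det) · [[d, -b], [-b, a]] = [[0.0557, 0.0031],
 [0.0031, 0.0557]].

Step 3 — form the quadratic (x - mu)^T · Sigma^{-1} · (x - mu):
  Sigma^{-1} · (x - mu) = (0.065, 0.1703).
  (x - mu)^T · [Sigma^{-1} · (x - mu)] = (1)·(0.065) + (3)·(0.1703) = 0.5759.

Step 4 — take square root: d = √(0.5759) ≈ 0.7588.

d(x, mu) = √(0.5759) ≈ 0.7588


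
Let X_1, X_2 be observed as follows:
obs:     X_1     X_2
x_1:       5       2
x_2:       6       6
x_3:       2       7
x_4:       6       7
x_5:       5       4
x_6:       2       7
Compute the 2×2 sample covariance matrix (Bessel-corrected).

Step 1 — column means:
  mean(X_1) = (5 + 6 + 2 + 6 + 5 + 2) / 6 = 26/6 = 4.3333
  mean(X_2) = (2 + 6 + 7 + 7 + 4 + 7) / 6 = 33/6 = 5.5

Step 2 — sample covariance S[i,j] = (1/(n-1)) · Σ_k (x_{k,i} - mean_i) · (x_{k,j} - mean_j), with n-1 = 5.
  S[X_1,X_1] = ((0.6667)·(0.6667) + (1.6667)·(1.6667) + (-2.3333)·(-2.3333) + (1.6667)·(1.6667) + (0.6667)·(0.6667) + (-2.3333)·(-2.3333)) / 5 = 17.3333/5 = 3.4667
  S[X_1,X_2] = ((0.6667)·(-3.5) + (1.6667)·(0.5) + (-2.3333)·(1.5) + (1.6667)·(1.5) + (0.6667)·(-1.5) + (-2.3333)·(1.5)) / 5 = -7/5 = -1.4
  S[X_2,X_2] = ((-3.5)·(-3.5) + (0.5)·(0.5) + (1.5)·(1.5) + (1.5)·(1.5) + (-1.5)·(-1.5) + (1.5)·(1.5)) / 5 = 21.5/5 = 4.3

S is symmetric (S[j,i] = S[i,j]). Assembling:

S = [[3.4667, -1.4],
 [-1.4, 4.3]]


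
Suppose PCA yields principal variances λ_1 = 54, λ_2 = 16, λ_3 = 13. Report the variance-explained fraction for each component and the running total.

Step 1 — total variance = trace(Sigma) = Σ λ_i = 54 + 16 + 13 = 83.

Step 2 — fraction explained by component i = λ_i / Σ λ:
  PC1: 54/83 = 0.6506
  PC2: 16/83 = 0.1928
  PC3: 13/83 = 0.1566

Step 3 — cumulative fraction after k components = (λ_1 + ... + λ_k) / Σ λ:
  k = 1: 54/83 = 0.6506
  k = 2: (54 + 16)/83 = 70/83 = 0.8434
  k = 3: (54 + 16 + 13)/83 = 83/83 = 1

Summary (fraction, with percent):

explained: PC1 0.6506 (65.06%), PC2 0.1928 (19.28%), PC3 0.1566 (15.66%);  cumulative: 0.6506, 0.8434, 1


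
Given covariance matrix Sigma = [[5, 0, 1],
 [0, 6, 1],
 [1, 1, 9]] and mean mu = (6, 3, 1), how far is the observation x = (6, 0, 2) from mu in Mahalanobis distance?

Step 1 — centre the observation: (x - mu) = (0, -3, 1).

Step 2 — invert Sigma (cofactor / det for 3×3, or solve directly):
  Sigma^{-1} = [[0.2046, 0.0039, -0.0232],
 [0.0039, 0.1699, -0.0193],
 [-0.0232, -0.0193, 0.1158]].

Step 3 — form the quadratic (x - mu)^T · Sigma^{-1} · (x - mu):
  Sigma^{-1} · (x - mu) = (-0.0347, -0.529, 0.1737).
  (x - mu)^T · [Sigma^{-1} · (x - mu)] = (0)·(-0.0347) + (-3)·(-0.529) + (1)·(0.1737) = 1.7606.

Step 4 — take square root: d = √(1.7606) ≈ 1.3269.

d(x, mu) = √(1.7606) ≈ 1.3269


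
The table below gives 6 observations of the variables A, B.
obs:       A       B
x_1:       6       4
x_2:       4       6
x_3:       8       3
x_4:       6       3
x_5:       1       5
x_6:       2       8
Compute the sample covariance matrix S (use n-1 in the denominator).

Step 1 — column means:
  mean(A) = (6 + 4 + 8 + 6 + 1 + 2) / 6 = 27/6 = 4.5
  mean(B) = (4 + 6 + 3 + 3 + 5 + 8) / 6 = 29/6 = 4.8333

Step 2 — sample covariance S[i,j] = (1/(n-1)) · Σ_k (x_{k,i} - mean_i) · (x_{k,j} - mean_j), with n-1 = 5.
  S[A,A] = ((1.5)·(1.5) + (-0.5)·(-0.5) + (3.5)·(3.5) + (1.5)·(1.5) + (-3.5)·(-3.5) + (-2.5)·(-2.5)) / 5 = 35.5/5 = 7.1
  S[A,B] = ((1.5)·(-0.8333) + (-0.5)·(1.1667) + (3.5)·(-1.8333) + (1.5)·(-1.8333) + (-3.5)·(0.1667) + (-2.5)·(3.1667)) / 5 = -19.5/5 = -3.9
  S[B,B] = ((-0.8333)·(-0.8333) + (1.1667)·(1.1667) + (-1.8333)·(-1.8333) + (-1.8333)·(-1.8333) + (0.1667)·(0.1667) + (3.1667)·(3.1667)) / 5 = 18.8333/5 = 3.7667

S is symmetric (S[j,i] = S[i,j]). Assembling:

S = [[7.1, -3.9],
 [-3.9, 3.7667]]


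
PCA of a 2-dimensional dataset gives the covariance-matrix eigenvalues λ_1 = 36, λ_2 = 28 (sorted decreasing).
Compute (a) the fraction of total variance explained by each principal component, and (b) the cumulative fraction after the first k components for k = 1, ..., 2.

Step 1 — total variance = trace(Sigma) = Σ λ_i = 36 + 28 = 64.

Step 2 — fraction explained by component i = λ_i / Σ λ:
  PC1: 36/64 = 0.5625
  PC2: 28/64 = 0.4375

Step 3 — cumulative fraction after k components = (λ_1 + ... + λ_k) / Σ λ:
  k = 1: 36/64 = 0.5625
  k = 2: (36 + 28)/64 = 64/64 = 1

Summary (fraction, with percent):

explained: PC1 0.5625 (56.25%), PC2 0.4375 (43.75%);  cumulative: 0.5625, 1


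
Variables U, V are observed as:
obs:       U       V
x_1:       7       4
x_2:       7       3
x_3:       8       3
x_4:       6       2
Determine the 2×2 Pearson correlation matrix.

Step 1 — column means:
  mean(U) = (7 + 7 + 8 + 6) / 4 = 28/4 = 7
  mean(V) = (4 + 3 + 3 + 2) / 4 = 12/4 = 3

Step 2 — sample variances and covariances s[i,j] = (1/(n-1)) · Σ_k (x_{k,i} - mean_i) · (x_{k,j} - mean_j), with n-1 = 3:
  s[U,U] = ((0)·(0) + (0)·(0) + (1)·(1) + (-1)·(-1)) / 3 = 2/3 = 0.6667
  s[U,V] = ((0)·(1) + (0)·(0) + (1)·(0) + (-1)·(-1)) / 3 = 1/3 = 0.3333
  s[V,V] = ((1)·(1) + (0)·(0) + (0)·(0) + (-1)·(-1)) / 3 = 2/3 = 0.6667
  Sample standard deviations s_i = √(s[i,i]):
  s(U) = √(0.6667) = 0.8165
  s(V) = √(0.6667) = 0.8165

Step 3 — r_{ij} = s_{ij} / (s_i · s_j):
  r[U,U] = 1 (diagonal).
  r[U,V] = 0.3333 / (0.8165 · 0.8165) = 0.3333 / 0.6667 = 0.5
  r[V,V] = 1 (diagonal).

R is symmetric with unit diagonal. Assembling:

R = [[1, 0.5],
 [0.5, 1]]


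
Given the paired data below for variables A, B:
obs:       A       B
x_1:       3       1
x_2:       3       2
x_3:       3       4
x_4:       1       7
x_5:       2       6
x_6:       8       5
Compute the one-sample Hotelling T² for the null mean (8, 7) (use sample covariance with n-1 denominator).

Step 1 — sample mean vector:
  mean(A) = (3 + 3 + 3 + 1 + 2 + 8) / 6 = 20/6 = 3.3333
  mean(B) = (1 + 2 + 4 + 7 + 6 + 5) / 6 = 25/6 = 4.1667
  x̄ = (3.3333, 4.1667),  deviation x̄ - mu_0 = (3.3333, 4.1667) - (8, 7) = (-4.6667, -2.8333).

Step 2 — sample covariance matrix, S[i,j] = (1/(n-1)) · Σ_k (x_{k,i} - mean_i) · (x_{k,j} - mean_j), divisor n-1 = 5:
  S[A,A] = ((-0.3333)·(-0.3333) + (-0.3333)·(-0.3333) + (-0.3333)·(-0.3333) + (-2.3333)·(-2.3333) + (-1.3333)·(-1.3333) + (4.6667)·(4.6667)) / 5 = 29.3333/5 = 5.8667
  S[A,B] = ((-0.3333)·(-3.1667) + (-0.3333)·(-2.1667) + (-0.3333)·(-0.1667) + (-2.3333)·(2.8333) + (-1.3333)·(1.8333) + (4.6667)·(0.8333)) / 5 = -3.3333/5 = -0.6667
  S[B,B] = ((-3.1667)·(-3.1667) + (-2.1667)·(-2.1667) + (-0.1667)·(-0.1667) + (2.8333)·(2.8333) + (1.8333)·(1.8333) + (0.8333)·(0.8333)) / 5 = 26.8333/5 = 5.3667
  S = [[5.8667, -0.6667],
 [-0.6667, 5.3667]].

Step 3 — invert S. det(S) = 5.8667·5.3667 - (-0.6667)² = 31.04.
  S^{-1} = (1/det) · [[d, -b], [-b, a]] = [[0.1729, 0.0215],
 [0.0215, 0.189]].

Step 4 — quadratic form (x̄ - mu_0)^T · S^{-1} · (x̄ - mu_0):
  S^{-1} · (x̄ - mu_0) = (-0.8677, -0.6357),
  (x̄ - mu_0)^T · [...] = (-4.6667)·(-0.8677) + (-2.8333)·(-0.6357) = 5.8505.

Step 5 — scale by n: T² = 6 · 5.8505 = 35.1031.

T² ≈ 35.1031


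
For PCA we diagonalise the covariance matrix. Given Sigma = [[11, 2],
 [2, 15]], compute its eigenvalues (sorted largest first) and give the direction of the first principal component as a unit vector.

Step 1 — characteristic polynomial of 2×2 Sigma:
  det(Sigma - λI) = λ² - trace · λ + det = 0.
  trace = 11 + 15 = 26, det = 11·15 - (2)² = 161.
Step 2 — discriminant:
  Δ = trace² - 4·det = 676 - 644 = 32.
Step 3 — eigenvalues:
  λ = (trace ± √Δ)/2 = (26 ± 5.6569)/2,
  λ_1 = 15.8284,  λ_2 = 10.1716.

Step 4 — unit eigenvector for λ_1: solve (Sigma - λ_1 I)v = 0. First row:
  (11 - 15.8284)·v_x + (2)·v_y = 0, i.e. (-4.8284)·v_x + (2)·v_y = 0,
  so v ∝ (b, λ_1 - a) = (2, 4.8284) = u.
  ||u|| = √((2)² + (4.8284)²) = √(27.3137) ≈ 5.2263,
  v_1 = u/||u|| ≈ (0.3827, 0.9239) (||v_1|| = 1).

λ_1 = 15.8284,  λ_2 = 10.1716;  v_1 ≈ (0.3827, 0.9239)


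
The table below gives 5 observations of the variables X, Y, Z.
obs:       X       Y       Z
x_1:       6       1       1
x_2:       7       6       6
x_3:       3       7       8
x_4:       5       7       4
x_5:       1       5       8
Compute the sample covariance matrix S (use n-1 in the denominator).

Step 1 — column means:
  mean(X) = (6 + 7 + 3 + 5 + 1) / 5 = 22/5 = 4.4
  mean(Y) = (1 + 6 + 7 + 7 + 5) / 5 = 26/5 = 5.2
  mean(Z) = (1 + 6 + 8 + 4 + 8) / 5 = 27/5 = 5.4

Step 2 — sample covariance S[i,j] = (1/(n-1)) · Σ_k (x_{k,i} - mean_i) · (x_{k,j} - mean_j), with n-1 = 4.
  S[X,X] = ((1.6)·(1.6) + (2.6)·(2.6) + (-1.4)·(-1.4) + (0.6)·(0.6) + (-3.4)·(-3.4)) / 4 = 23.2/4 = 5.8
  S[X,Y] = ((1.6)·(-4.2) + (2.6)·(0.8) + (-1.4)·(1.8) + (0.6)·(1.8) + (-3.4)·(-0.2)) / 4 = -5.4/4 = -1.35
  S[X,Z] = ((1.6)·(-4.4) + (2.6)·(0.6) + (-1.4)·(2.6) + (0.6)·(-1.4) + (-3.4)·(2.6)) / 4 = -18.8/4 = -4.7
  S[Y,Y] = ((-4.2)·(-4.2) + (0.8)·(0.8) + (1.8)·(1.8) + (1.8)·(1.8) + (-0.2)·(-0.2)) / 4 = 24.8/4 = 6.2
  S[Y,Z] = ((-4.2)·(-4.4) + (0.8)·(0.6) + (1.8)·(2.6) + (1.8)·(-1.4) + (-0.2)·(2.6)) / 4 = 20.6/4 = 5.15
  S[Z,Z] = ((-4.4)·(-4.4) + (0.6)·(0.6) + (2.6)·(2.6) + (-1.4)·(-1.4) + (2.6)·(2.6)) / 4 = 35.2/4 = 8.8

S is symmetric (S[j,i] = S[i,j]). Assembling:

S = [[5.8, -1.35, -4.7],
 [-1.35, 6.2, 5.15],
 [-4.7, 5.15, 8.8]]


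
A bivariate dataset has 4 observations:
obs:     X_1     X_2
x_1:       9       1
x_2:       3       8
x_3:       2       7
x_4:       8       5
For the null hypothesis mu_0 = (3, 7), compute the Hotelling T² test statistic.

Step 1 — sample mean vector:
  mean(X_1) = (9 + 3 + 2 + 8) / 4 = 22/4 = 5.5
  mean(X_2) = (1 + 8 + 7 + 5) / 4 = 21/4 = 5.25
  x̄ = (5.5, 5.25),  deviation x̄ - mu_0 = (5.5, 5.25) - (3, 7) = (2.5, -1.75).

Step 2 — sample covariance matrix, S[i,j] = (1/(n-1)) · Σ_k (x_{k,i} - mean_i) · (x_{k,j} - mean_j), divisor n-1 = 3:
  S[X_1,X_1] = ((3.5)·(3.5) + (-2.5)·(-2.5) + (-3.5)·(-3.5) + (2.5)·(2.5)) / 3 = 37/3 = 12.3333
  S[X_1,X_2] = ((3.5)·(-4.25) + (-2.5)·(2.75) + (-3.5)·(1.75) + (2.5)·(-0.25)) / 3 = -28.5/3 = -9.5
  S[X_2,X_2] = ((-4.25)·(-4.25) + (2.75)·(2.75) + (1.75)·(1.75) + (-0.25)·(-0.25)) / 3 = 28.75/3 = 9.5833
  S = [[12.3333, -9.5],
 [-9.5, 9.5833]].

Step 3 — invert S. det(S) = 12.3333·9.5833 - (-9.5)² = 27.9444.
  S^{-1} = (1/det) · [[d, -b], [-b, a]] = [[0.3429, 0.34],
 [0.34, 0.4414]].

Step 4 — quadratic form (x̄ - mu_0)^T · S^{-1} · (x̄ - mu_0):
  S^{-1} · (x̄ - mu_0) = (0.2624, 0.0775),
  (x̄ - mu_0)^T · [...] = (2.5)·(0.2624) + (-1.75)·(0.0775) = 0.5204.

Step 5 — scale by n: T² = 4 · 0.5204 = 2.0815.

T² ≈ 2.0815


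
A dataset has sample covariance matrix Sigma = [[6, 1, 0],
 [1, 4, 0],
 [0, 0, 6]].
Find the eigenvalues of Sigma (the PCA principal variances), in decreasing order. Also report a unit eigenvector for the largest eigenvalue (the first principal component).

Step 1 — characteristic polynomial p(λ) = det(λI - Sigma) = λ³ - tr·λ² + c_1·λ - det, where tr = trace, c_1 = sum of the principal 2×2 minors, det = det(Sigma):
  tr = 6 + 4 + 6 = 16,
  c_1 = (6·4 - (1)²) + (6·6 - (0)²) + (4·6 - (0)²) = 23 + 36 + 24 = 83,
  det = 6·(4·6 - (0)²) - (1)·((1)·6 - (0)·(0)) + (0)·((1)·(0) - 4·(0)) = 6·(24) - (1)·(6) + (0)·(0) = 138.
  So p(λ) = λ³ - 16λ² + 83λ - 138.
Step 2 — look for an integer root (rational root theorem: any rational root is an integer divisor of 138). Testing λ = 6:
  p(6) = 216 - 576 + 498 - 138 = 0  ✓
  Dividing out (λ - 6): p(λ) = (λ - 6)(λ² - 10λ + 23).
Step 3 — remaining eigenvalues from the quadratic λ² - 10λ + 23 = 0:
  Δ = 10² - 4·23 = 100 - 92 = 8,  λ = (10 ± √8)/2 = (10 ± 2.8284)/2 ≈ 6.4142 or 3.5858.
  Sorted: λ_1 = 6.4142,  λ_2 = 6,  λ_3 = 3.5858  (check: sum = 16 = tr ✓).

Step 4 — unit eigenvector for λ_1 ≈ 6.4142: v spans the null space of (Sigma - λ_1 I), whose rows are
  r_1 = (-0.4142, 1, 0),  r_2 = (1, -2.4142, 0),  r_3 = (0, 0, -0.4142).
  v is orthogonal to every row, so take v ∝ r_1 × r_3 = ((1)·(-0.4142) - (0)·(0), (0)·(0) - (-0.4142)·(-0.4142), (-0.4142)·(0) - (1)·(0)) ≈ (-0.4142, -0.1716, 0).
  Rescale (multiply by -1 so the first nonzero entry is positive): u = (0.4142, 0.1716, 0).
  ||u|| = √((0.4142)² + (0.1716)² + (0)²) = √(0.201) ≈ 0.4483,  v_1 = u/||u|| ≈ (0.9239, 0.3827, 0) (||v_1|| = 1).

λ_1 = 6.4142,  λ_2 = 6,  λ_3 = 3.5858;  v_1 ≈ (0.9239, 0.3827, 0)


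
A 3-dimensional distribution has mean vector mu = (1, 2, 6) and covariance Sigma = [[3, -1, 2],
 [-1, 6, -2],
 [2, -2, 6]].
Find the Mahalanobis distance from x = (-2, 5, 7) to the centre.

Step 1 — centre the observation: (x - mu) = (-3, 3, 1).

Step 2 — invert Sigma (cofactor / det for 3×3, or solve directly):
  Sigma^{-1} = [[0.4324, 0.027, -0.1351],
 [0.027, 0.1892, 0.0541],
 [-0.1351, 0.0541, 0.2297]].

Step 3 — form the quadratic (x - mu)^T · Sigma^{-1} · (x - mu):
  Sigma^{-1} · (x - mu) = (-1.3514, 0.5405, 0.7973).
  (x - mu)^T · [Sigma^{-1} · (x - mu)] = (-3)·(-1.3514) + (3)·(0.5405) + (1)·(0.7973) = 6.473.

Step 4 — take square root: d = √(6.473) ≈ 2.5442.

d(x, mu) = √(6.473) ≈ 2.5442


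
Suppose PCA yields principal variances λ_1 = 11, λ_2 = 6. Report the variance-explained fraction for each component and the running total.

Step 1 — total variance = trace(Sigma) = Σ λ_i = 11 + 6 = 17.

Step 2 — fraction explained by component i = λ_i / Σ λ:
  PC1: 11/17 = 0.6471
  PC2: 6/17 = 0.3529

Step 3 — cumulative fraction after k components = (λ_1 + ... + λ_k) / Σ λ:
  k = 1: 11/17 = 0.6471
  k = 2: (11 + 6)/17 = 17/17 = 1

Summary (fraction, with percent):

explained: PC1 0.6471 (64.71%), PC2 0.3529 (35.29%);  cumulative: 0.6471, 1


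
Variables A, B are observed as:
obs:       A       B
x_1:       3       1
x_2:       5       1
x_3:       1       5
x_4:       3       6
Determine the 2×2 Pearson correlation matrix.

Step 1 — column means:
  mean(A) = (3 + 5 + 1 + 3) / 4 = 12/4 = 3
  mean(B) = (1 + 1 + 5 + 6) / 4 = 13/4 = 3.25

Step 2 — sample variances and covariances s[i,j] = (1/(n-1)) · Σ_k (x_{k,i} - mean_i) · (x_{k,j} - mean_j), with n-1 = 3:
  s[A,A] = ((0)·(0) + (2)·(2) + (-2)·(-2) + (0)·(0)) / 3 = 8/3 = 2.6667
  s[A,B] = ((0)·(-2.25) + (2)·(-2.25) + (-2)·(1.75) + (0)·(2.75)) / 3 = -8/3 = -2.6667
  s[B,B] = ((-2.25)·(-2.25) + (-2.25)·(-2.25) + (1.75)·(1.75) + (2.75)·(2.75)) / 3 = 20.75/3 = 6.9167
  Sample standard deviations s_i = √(s[i,i]):
  s(A) = √(2.6667) = 1.633
  s(B) = √(6.9167) = 2.63

Step 3 — r_{ij} = s_{ij} / (s_i · s_j):
  r[A,A] = 1 (diagonal).
  r[A,B] = -2.6667 / (1.633 · 2.63) = -2.6667 / 4.2947 = -0.6209
  r[B,B] = 1 (diagonal).

R is symmetric with unit diagonal. Assembling:

R = [[1, -0.6209],
 [-0.6209, 1]]


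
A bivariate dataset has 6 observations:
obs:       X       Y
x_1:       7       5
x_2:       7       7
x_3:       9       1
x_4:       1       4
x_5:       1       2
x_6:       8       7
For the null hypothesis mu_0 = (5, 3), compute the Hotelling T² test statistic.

Step 1 — sample mean vector:
  mean(X) = (7 + 7 + 9 + 1 + 1 + 8) / 6 = 33/6 = 5.5
  mean(Y) = (5 + 7 + 1 + 4 + 2 + 7) / 6 = 26/6 = 4.3333
  x̄ = (5.5, 4.3333),  deviation x̄ - mu_0 = (5.5, 4.3333) - (5, 3) = (0.5, 1.3333).

Step 2 — sample covariance matrix, S[i,j] = (1/(n-1)) · Σ_k (x_{k,i} - mean_i) · (x_{k,j} - mean_j), divisor n-1 = 5:
  S[X,X] = ((1.5)·(1.5) + (1.5)·(1.5) + (3.5)·(3.5) + (-4.5)·(-4.5) + (-4.5)·(-4.5) + (2.5)·(2.5)) / 5 = 63.5/5 = 12.7
  S[X,Y] = ((1.5)·(0.6667) + (1.5)·(2.6667) + (3.5)·(-3.3333) + (-4.5)·(-0.3333) + (-4.5)·(-2.3333) + (2.5)·(2.6667)) / 5 = 12/5 = 2.4
  S[Y,Y] = ((0.6667)·(0.6667) + (2.6667)·(2.6667) + (-3.3333)·(-3.3333) + (-0.3333)·(-0.3333) + (-2.3333)·(-2.3333) + (2.6667)·(2.6667)) / 5 = 31.3333/5 = 6.2667
  S = [[12.7, 2.4],
 [2.4, 6.2667]].

Step 3 — invert S. det(S) = 12.7·6.2667 - (2.4)² = 73.8267.
  S^{-1} = (1/det) · [[d, -b], [-b, a]] = [[0.0849, -0.0325],
 [-0.0325, 0.172]].

Step 4 — quadratic form (x̄ - mu_0)^T · S^{-1} · (x̄ - mu_0):
  S^{-1} · (x̄ - mu_0) = (-0.0009, 0.2131),
  (x̄ - mu_0)^T · [...] = (0.5)·(-0.0009) + (1.3333)·(0.2131) = 0.2837.

Step 5 — scale by n: T² = 6 · 0.2837 = 1.7022.

T² ≈ 1.7022


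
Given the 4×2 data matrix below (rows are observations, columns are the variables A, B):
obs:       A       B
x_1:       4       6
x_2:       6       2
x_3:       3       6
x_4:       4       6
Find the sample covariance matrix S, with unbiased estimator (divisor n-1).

Step 1 — column means:
  mean(A) = (4 + 6 + 3 + 4) / 4 = 17/4 = 4.25
  mean(B) = (6 + 2 + 6 + 6) / 4 = 20/4 = 5

Step 2 — sample covariance S[i,j] = (1/(n-1)) · Σ_k (x_{k,i} - mean_i) · (x_{k,j} - mean_j), with n-1 = 3.
  S[A,A] = ((-0.25)·(-0.25) + (1.75)·(1.75) + (-1.25)·(-1.25) + (-0.25)·(-0.25)) / 3 = 4.75/3 = 1.5833
  S[A,B] = ((-0.25)·(1) + (1.75)·(-3) + (-1.25)·(1) + (-0.25)·(1)) / 3 = -7/3 = -2.3333
  S[B,B] = ((1)·(1) + (-3)·(-3) + (1)·(1) + (1)·(1)) / 3 = 12/3 = 4

S is symmetric (S[j,i] = S[i,j]). Assembling:

S = [[1.5833, -2.3333],
 [-2.3333, 4]]


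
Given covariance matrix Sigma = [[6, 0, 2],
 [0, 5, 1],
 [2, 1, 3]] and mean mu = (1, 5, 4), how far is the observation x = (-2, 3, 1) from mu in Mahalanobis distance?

Step 1 — centre the observation: (x - mu) = (-3, -2, -3).

Step 2 — invert Sigma (cofactor / det for 3×3, or solve directly):
  Sigma^{-1} = [[0.2188, 0.0312, -0.1562],
 [0.0312, 0.2188, -0.0938],
 [-0.1562, -0.0938, 0.4688]].

Step 3 — form the quadratic (x - mu)^T · Sigma^{-1} · (x - mu):
  Sigma^{-1} · (x - mu) = (-0.25, -0.25, -0.75).
  (x - mu)^T · [Sigma^{-1} · (x - mu)] = (-3)·(-0.25) + (-2)·(-0.25) + (-3)·(-0.75) = 3.5.

Step 4 — take square root: d = √(3.5) ≈ 1.8708.

d(x, mu) = √(3.5) ≈ 1.8708


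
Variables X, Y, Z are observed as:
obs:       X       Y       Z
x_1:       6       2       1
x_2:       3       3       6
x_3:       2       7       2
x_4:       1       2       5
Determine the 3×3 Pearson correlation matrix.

Step 1 — column means:
  mean(X) = (6 + 3 + 2 + 1) / 4 = 12/4 = 3
  mean(Y) = (2 + 3 + 7 + 2) / 4 = 14/4 = 3.5
  mean(Z) = (1 + 6 + 2 + 5) / 4 = 14/4 = 3.5

Step 2 — sample variances and covariances s[i,j] = (1/(n-1)) · Σ_k (x_{k,i} - mean_i) · (x_{k,j} - mean_j), with n-1 = 3:
  s[X,X] = ((3)·(3) + (0)·(0) + (-1)·(-1) + (-2)·(-2)) / 3 = 14/3 = 4.6667
  s[X,Y] = ((3)·(-1.5) + (0)·(-0.5) + (-1)·(3.5) + (-2)·(-1.5)) / 3 = -5/3 = -1.6667
  s[X,Z] = ((3)·(-2.5) + (0)·(2.5) + (-1)·(-1.5) + (-2)·(1.5)) / 3 = -9/3 = -3
  s[Y,Y] = ((-1.5)·(-1.5) + (-0.5)·(-0.5) + (3.5)·(3.5) + (-1.5)·(-1.5)) / 3 = 17/3 = 5.6667
  s[Y,Z] = ((-1.5)·(-2.5) + (-0.5)·(2.5) + (3.5)·(-1.5) + (-1.5)·(1.5)) / 3 = -5/3 = -1.6667
  s[Z,Z] = ((-2.5)·(-2.5) + (2.5)·(2.5) + (-1.5)·(-1.5) + (1.5)·(1.5)) / 3 = 17/3 = 5.6667
  Sample standard deviations s_i = √(s[i,i]):
  s(X) = √(4.6667) = 2.1602
  s(Y) = √(5.6667) = 2.3805
  s(Z) = √(5.6667) = 2.3805

Step 3 — r_{ij} = s_{ij} / (s_i · s_j):
  r[X,X] = 1 (diagonal).
  r[X,Y] = -1.6667 / (2.1602 · 2.3805) = -1.6667 / 5.1424 = -0.3241
  r[X,Z] = -3 / (2.1602 · 2.3805) = -3 / 5.1424 = -0.5834
  r[Y,Y] = 1 (diagonal).
  r[Y,Z] = -1.6667 / (2.3805 · 2.3805) = -1.6667 / 5.6667 = -0.2941
  r[Z,Z] = 1 (diagonal).

R is symmetric with unit diagonal. Assembling:

R = [[1, -0.3241, -0.5834],
 [-0.3241, 1, -0.2941],
 [-0.5834, -0.2941, 1]]


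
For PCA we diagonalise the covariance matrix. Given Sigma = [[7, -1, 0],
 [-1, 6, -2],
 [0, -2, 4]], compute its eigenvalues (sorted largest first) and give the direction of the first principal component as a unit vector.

Step 1 — characteristic polynomial p(λ) = det(λI - Sigma) = λ³ - tr·λ² + c_1·λ - det, where tr = trace, c_1 = sum of the principal 2×2 minors, det = det(Sigma):
  tr = 7 + 6 + 4 = 17,
  c_1 = (7·6 - (-1)²) + (7·4 - (0)²) + (6·4 - (-2)²) = 41 + 28 + 20 = 89,
  det = 7·(6·4 - (-2)²) - (-1)·((-1)·4 - (-2)·(0)) + (0)·((-1)·(-2) - 6·(0)) = 7·(20) - (-1)·(-4) + (0)·(2) = 136.
  So p(λ) = λ³ - 17λ² + 89λ - 136.
Step 2 — look for an integer root (rational root theorem: any rational root is an integer divisor of 136). Testing λ = 8:
  p(8) = 512 - 1088 + 712 - 136 = 0  ✓
  Dividing out (λ - 8): p(λ) = (λ - 8)(λ² - 9λ + 17).
Step 3 — remaining eigenvalues from the quadratic λ² - 9λ + 17 = 0:
  Δ = 9² - 4·17 = 81 - 68 = 13,  λ = (9 ± √13)/2 = (9 ± 3.6056)/2 ≈ 6.3028 or 2.6972.
  Sorted: λ_1 = 8,  λ_2 = 6.3028,  λ_3 = 2.6972  (check: sum = 17 = tr ✓).

Step 4 — unit eigenvector for λ_1 = 8: v spans the null space of (Sigma - λ_1 I), whose rows are
  r_1 = (-1, -1, 0),  r_2 = (-1, -2, -2),  r_3 = (0, -2, -4).
  v is orthogonal to every row, so take v ∝ r_1 × r_2 = ((-1)·(-2) - (0)·(-2), (0)·(-1) - (-1)·(-2), (-1)·(-2) - (-1)·(-1)) = (2, -2, 1).
  Let u = (2, -2, 1).
  ||u|| = √((2)² + (-2)² + (1)²) = √(9) = 3,  v_1 = u/||u|| ≈ (0.6667, -0.6667, 0.3333) (||v_1|| = 1).

λ_1 = 8,  λ_2 = 6.3028,  λ_3 = 2.6972;  v_1 ≈ (0.6667, -0.6667, 0.3333)


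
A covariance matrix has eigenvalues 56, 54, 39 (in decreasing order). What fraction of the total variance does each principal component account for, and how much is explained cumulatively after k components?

Step 1 — total variance = trace(Sigma) = Σ λ_i = 56 + 54 + 39 = 149.

Step 2 — fraction explained by component i = λ_i / Σ λ:
  PC1: 56/149 = 0.3758
  PC2: 54/149 = 0.3624
  PC3: 39/149 = 0.2617

Step 3 — cumulative fraction after k components = (λ_1 + ... + λ_k) / Σ λ:
  k = 1: 56/149 = 0.3758
  k = 2: (56 + 54)/149 = 110/149 = 0.7383
  k = 3: (56 + 54 + 39)/149 = 149/149 = 1

Summary (fraction, with percent):

explained: PC1 0.3758 (37.58%), PC2 0.3624 (36.24%), PC3 0.2617 (26.17%);  cumulative: 0.3758, 0.7383, 1


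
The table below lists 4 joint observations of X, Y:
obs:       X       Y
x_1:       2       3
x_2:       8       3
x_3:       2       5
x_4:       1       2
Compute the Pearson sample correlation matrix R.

Step 1 — column means:
  mean(X) = (2 + 8 + 2 + 1) / 4 = 13/4 = 3.25
  mean(Y) = (3 + 3 + 5 + 2) / 4 = 13/4 = 3.25

Step 2 — sample variances and covariances s[i,j] = (1/(n-1)) · Σ_k (x_{k,i} - mean_i) · (x_{k,j} - mean_j), with n-1 = 3:
  s[X,X] = ((-1.25)·(-1.25) + (4.75)·(4.75) + (-1.25)·(-1.25) + (-2.25)·(-2.25)) / 3 = 30.75/3 = 10.25
  s[X,Y] = ((-1.25)·(-0.25) + (4.75)·(-0.25) + (-1.25)·(1.75) + (-2.25)·(-1.25)) / 3 = -0.25/3 = -0.0833
  s[Y,Y] = ((-0.25)·(-0.25) + (-0.25)·(-0.25) + (1.75)·(1.75) + (-1.25)·(-1.25)) / 3 = 4.75/3 = 1.5833
  Sample standard deviations s_i = √(s[i,i]):
  s(X) = √(10.25) = 3.2016
  s(Y) = √(1.5833) = 1.2583

Step 3 — r_{ij} = s_{ij} / (s_i · s_j):
  r[X,X] = 1 (diagonal).
  r[X,Y] = -0.0833 / (3.2016 · 1.2583) = -0.0833 / 4.0285 = -0.0207
  r[Y,Y] = 1 (diagonal).

R is symmetric with unit diagonal. Assembling:

R = [[1, -0.0207],
 [-0.0207, 1]]


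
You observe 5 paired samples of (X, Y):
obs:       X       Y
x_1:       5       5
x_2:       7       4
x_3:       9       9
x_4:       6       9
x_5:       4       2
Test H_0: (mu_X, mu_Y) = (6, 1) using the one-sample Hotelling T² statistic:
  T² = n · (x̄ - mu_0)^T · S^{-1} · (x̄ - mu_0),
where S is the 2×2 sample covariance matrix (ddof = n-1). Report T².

Step 1 — sample mean vector:
  mean(X) = (5 + 7 + 9 + 6 + 4) / 5 = 31/5 = 6.2
  mean(Y) = (5 + 4 + 9 + 9 + 2) / 5 = 29/5 = 5.8
  x̄ = (6.2, 5.8),  deviation x̄ - mu_0 = (6.2, 5.8) - (6, 1) = (0.2, 4.8).

Step 2 — sample covariance matrix, S[i,j] = (1/(n-1)) · Σ_k (x_{k,i} - mean_i) · (x_{k,j} - mean_j), divisor n-1 = 4:
  S[X,X] = ((-1.2)·(-1.2) + (0.8)·(0.8) + (2.8)·(2.8) + (-0.2)·(-0.2) + (-2.2)·(-2.2)) / 4 = 14.8/4 = 3.7
  S[X,Y] = ((-1.2)·(-0.8) + (0.8)·(-1.8) + (2.8)·(3.2) + (-0.2)·(3.2) + (-2.2)·(-3.8)) / 4 = 16.2/4 = 4.05
  S[Y,Y] = ((-0.8)·(-0.8) + (-1.8)·(-1.8) + (3.2)·(3.2) + (3.2)·(3.2) + (-3.8)·(-3.8)) / 4 = 38.8/4 = 9.7
  S = [[3.7, 4.05],
 [4.05, 9.7]].

Step 3 — invert S. det(S) = 3.7·9.7 - (4.05)² = 19.4875.
  S^{-1} = (1/det) · [[d, -b], [-b, a]] = [[0.4978, -0.2078],
 [-0.2078, 0.1899]].

Step 4 — quadratic form (x̄ - mu_0)^T · S^{-1} · (x̄ - mu_0):
  S^{-1} · (x̄ - mu_0) = (-0.898, 0.8698),
  (x̄ - mu_0)^T · [...] = (0.2)·(-0.898) + (4.8)·(0.8698) = 3.9954.

Step 5 — scale by n: T² = 5 · 3.9954 = 19.9769.

T² ≈ 19.9769


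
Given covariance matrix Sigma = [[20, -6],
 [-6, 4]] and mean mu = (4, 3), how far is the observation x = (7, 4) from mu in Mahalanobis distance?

Step 1 — centre the observation: (x - mu) = (3, 1).

Step 2 — invert Sigma. det(Sigma) = 20·4 - (-6)² = 44.
  Sigma^{-1} = (1/det) · [[d, -b], [-b, a]] = [[0.0909, 0.1364],
 [0.1364, 0.4545]].

Step 3 — form the quadratic (x - mu)^T · Sigma^{-1} · (x - mu):
  Sigma^{-1} · (x - mu) = (0.4091, 0.8636).
  (x - mu)^T · [Sigma^{-1} · (x - mu)] = (3)·(0.4091) + (1)·(0.8636) = 2.0909.

Step 4 — take square root: d = √(2.0909) ≈ 1.446.

d(x, mu) = √(2.0909) ≈ 1.446


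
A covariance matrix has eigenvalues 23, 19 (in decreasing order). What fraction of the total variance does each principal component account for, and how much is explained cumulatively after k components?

Step 1 — total variance = trace(Sigma) = Σ λ_i = 23 + 19 = 42.

Step 2 — fraction explained by component i = λ_i / Σ λ:
  PC1: 23/42 = 0.5476
  PC2: 19/42 = 0.4524

Step 3 — cumulative fraction after k components = (λ_1 + ... + λ_k) / Σ λ:
  k = 1: 23/42 = 0.5476
  k = 2: (23 + 19)/42 = 42/42 = 1

Summary (fraction, with percent):

explained: PC1 0.5476 (54.76%), PC2 0.4524 (45.24%);  cumulative: 0.5476, 1


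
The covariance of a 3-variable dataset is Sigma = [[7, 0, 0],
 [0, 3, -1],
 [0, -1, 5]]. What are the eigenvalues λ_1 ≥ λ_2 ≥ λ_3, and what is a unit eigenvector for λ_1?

Step 1 — characteristic polynomial p(λ) = det(λI - Sigma) = λ³ - tr·λ² + c_1·λ - det, where tr = trace, c_1 = sum of the principal 2×2 minors, det = det(Sigma):
  tr = 7 + 3 + 5 = 15,
  c_1 = (7·3 - (0)²) + (7·5 - (0)²) + (3·5 - (-1)²) = 21 + 35 + 14 = 70,
  det = 7·(3·5 - (-1)²) - (0)·((0)·5 - (-1)·(0)) + (0)·((0)·(-1) - 3·(0)) = 7·(14) - (0)·(0) + (0)·(0) = 98.
  So p(λ) = λ³ - 15λ² + 70λ - 98.
Step 2 — look for an integer root (rational root theorem: any rational root is an integer divisor of 98). Testing λ = 7:
  p(7) = 343 - 735 + 490 - 98 = 0  ✓
  Dividing out (λ - 7): p(λ) = (λ - 7)(λ² - 8λ + 14).
Step 3 — remaining eigenvalues from the quadratic λ² - 8λ + 14 = 0:
  Δ = 8² - 4·14 = 64 - 56 = 8,  λ = (8 ± √8)/2 = (8 ± 2.8284)/2 ≈ 5.4142 or 2.5858.
  Sorted: λ_1 = 7,  λ_2 = 5.4142,  λ_3 = 2.5858  (check: sum = 15 = tr ✓).

Step 4 — unit eigenvector for λ_1 = 7: v spans the null space of (Sigma - λ_1 I), whose rows are
  r_1 = (0, 0, 0),  r_2 = (0, -4, -1),  r_3 = (0, -1, -2).
  v is orthogonal to every row, so take v ∝ r_2 × r_3 = ((-4)·(-2) - (-1)·(-1), (-1)·(0) - (0)·(-2), (0)·(-1) - (-4)·(0)) = (7, 0, 0).
  Rescale (divide by 7): u = (1, 0, 0).
  ||u|| = √((1)² + (0)² + (0)²) = √(1) = 1,  v_1 = u/||u|| ≈ (1, 0, 0) (||v_1|| = 1).

λ_1 = 7,  λ_2 = 5.4142,  λ_3 = 2.5858;  v_1 ≈ (1, 0, 0)


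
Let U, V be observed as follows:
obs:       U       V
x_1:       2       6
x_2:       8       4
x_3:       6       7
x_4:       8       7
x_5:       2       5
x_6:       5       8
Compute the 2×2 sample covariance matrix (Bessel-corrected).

Step 1 — column means:
  mean(U) = (2 + 8 + 6 + 8 + 2 + 5) / 6 = 31/6 = 5.1667
  mean(V) = (6 + 4 + 7 + 7 + 5 + 8) / 6 = 37/6 = 6.1667

Step 2 — sample covariance S[i,j] = (1/(n-1)) · Σ_k (x_{k,i} - mean_i) · (x_{k,j} - mean_j), with n-1 = 5.
  S[U,U] = ((-3.1667)·(-3.1667) + (2.8333)·(2.8333) + (0.8333)·(0.8333) + (2.8333)·(2.8333) + (-3.1667)·(-3.1667) + (-0.1667)·(-0.1667)) / 5 = 36.8333/5 = 7.3667
  S[U,V] = ((-3.1667)·(-0.1667) + (2.8333)·(-2.1667) + (0.8333)·(0.8333) + (2.8333)·(0.8333) + (-3.1667)·(-1.1667) + (-0.1667)·(1.8333)) / 5 = 0.8333/5 = 0.1667
  S[V,V] = ((-0.1667)·(-0.1667) + (-2.1667)·(-2.1667) + (0.8333)·(0.8333) + (0.8333)·(0.8333) + (-1.1667)·(-1.1667) + (1.8333)·(1.8333)) / 5 = 10.8333/5 = 2.1667

S is symmetric (S[j,i] = S[i,j]). Assembling:

S = [[7.3667, 0.1667],
 [0.1667, 2.1667]]


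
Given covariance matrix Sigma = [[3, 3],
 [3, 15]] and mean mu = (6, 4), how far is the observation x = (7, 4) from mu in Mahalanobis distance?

Step 1 — centre the observation: (x - mu) = (1, 0).

Step 2 — invert Sigma. det(Sigma) = 3·15 - (3)² = 36.
  Sigma^{-1} = (1/det) · [[d, -b], [-b, a]] = [[0.4167, -0.0833],
 [-0.0833, 0.0833]].

Step 3 — form the quadratic (x - mu)^T · Sigma^{-1} · (x - mu):
  Sigma^{-1} · (x - mu) = (0.4167, -0.0833).
  (x - mu)^T · [Sigma^{-1} · (x - mu)] = (1)·(0.4167) + (0)·(-0.0833) = 0.4167.

Step 4 — take square root: d = √(0.4167) ≈ 0.6455.

d(x, mu) = √(0.4167) ≈ 0.6455


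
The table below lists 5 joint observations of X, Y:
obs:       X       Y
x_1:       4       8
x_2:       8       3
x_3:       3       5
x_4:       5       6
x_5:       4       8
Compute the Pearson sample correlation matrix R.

Step 1 — column means:
  mean(X) = (4 + 8 + 3 + 5 + 4) / 5 = 24/5 = 4.8
  mean(Y) = (8 + 3 + 5 + 6 + 8) / 5 = 30/5 = 6

Step 2 — sample variances and covariances s[i,j] = (1/(n-1)) · Σ_k (x_{k,i} - mean_i) · (x_{k,j} - mean_j), with n-1 = 4:
  s[X,X] = ((-0.8)·(-0.8) + (3.2)·(3.2) + (-1.8)·(-1.8) + (0.2)·(0.2) + (-0.8)·(-0.8)) / 4 = 14.8/4 = 3.7
  s[X,Y] = ((-0.8)·(2) + (3.2)·(-3) + (-1.8)·(-1) + (0.2)·(0) + (-0.8)·(2)) / 4 = -11/4 = -2.75
  s[Y,Y] = ((2)·(2) + (-3)·(-3) + (-1)·(-1) + (0)·(0) + (2)·(2)) / 4 = 18/4 = 4.5
  Sample standard deviations s_i = √(s[i,i]):
  s(X) = √(3.7) = 1.9235
  s(Y) = √(4.5) = 2.1213

Step 3 — r_{ij} = s_{ij} / (s_i · s_j):
  r[X,X] = 1 (diagonal).
  r[X,Y] = -2.75 / (1.9235 · 2.1213) = -2.75 / 4.0804 = -0.6739
  r[Y,Y] = 1 (diagonal).

R is symmetric with unit diagonal. Assembling:

R = [[1, -0.6739],
 [-0.6739, 1]]


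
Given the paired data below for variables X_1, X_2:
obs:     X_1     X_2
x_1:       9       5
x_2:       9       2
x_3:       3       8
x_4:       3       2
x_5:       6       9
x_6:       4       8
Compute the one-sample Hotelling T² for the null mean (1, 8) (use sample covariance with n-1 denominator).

Step 1 — sample mean vector:
  mean(X_1) = (9 + 9 + 3 + 3 + 6 + 4) / 6 = 34/6 = 5.6667
  mean(X_2) = (5 + 2 + 8 + 2 + 9 + 8) / 6 = 34/6 = 5.6667
  x̄ = (5.6667, 5.6667),  deviation x̄ - mu_0 = (5.6667, 5.6667) - (1, 8) = (4.6667, -2.3333).

Step 2 — sample covariance matrix, S[i,j] = (1/(n-1)) · Σ_k (x_{k,i} - mean_i) · (x_{k,j} - mean_j), divisor n-1 = 5:
  S[X_1,X_1] = ((3.3333)·(3.3333) + (3.3333)·(3.3333) + (-2.6667)·(-2.6667) + (-2.6667)·(-2.6667) + (0.3333)·(0.3333) + (-1.6667)·(-1.6667)) / 5 = 39.3333/5 = 7.8667
  S[X_1,X_2] = ((3.3333)·(-0.6667) + (3.3333)·(-3.6667) + (-2.6667)·(2.3333) + (-2.6667)·(-3.6667) + (0.3333)·(3.3333) + (-1.6667)·(2.3333)) / 5 = -13.6667/5 = -2.7333
  S[X_2,X_2] = ((-0.6667)·(-0.6667) + (-3.6667)·(-3.6667) + (2.3333)·(2.3333) + (-3.6667)·(-3.6667) + (3.3333)·(3.3333) + (2.3333)·(2.3333)) / 5 = 49.3333/5 = 9.8667
  S = [[7.8667, -2.7333],
 [-2.7333, 9.8667]].

Step 3 — invert S. det(S) = 7.8667·9.8667 - (-2.7333)² = 70.1467.
  S^{-1} = (1/det) · [[d, -b], [-b, a]] = [[0.1407, 0.039],
 [0.039, 0.1121]].

Step 4 — quadratic form (x̄ - mu_0)^T · S^{-1} · (x̄ - mu_0):
  S^{-1} · (x̄ - mu_0) = (0.5655, -0.0798),
  (x̄ - mu_0)^T · [...] = (4.6667)·(0.5655) + (-2.3333)·(-0.0798) = 2.8252.

Step 5 — scale by n: T² = 6 · 2.8252 = 16.9511.

T² ≈ 16.9511


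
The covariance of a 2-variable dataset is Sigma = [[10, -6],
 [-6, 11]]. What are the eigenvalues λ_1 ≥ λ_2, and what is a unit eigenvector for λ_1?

Step 1 — characteristic polynomial of 2×2 Sigma:
  det(Sigma - λI) = λ² - trace · λ + det = 0.
  trace = 10 + 11 = 21, det = 10·11 - (-6)² = 74.
Step 2 — discriminant:
  Δ = trace² - 4·det = 441 - 296 = 145.
Step 3 — eigenvalues:
  λ = (trace ± √Δ)/2 = (21 ± 12.0416)/2,
  λ_1 = 16.5208,  λ_2 = 4.4792.

Step 4 — unit eigenvector for λ_1: solve (Sigma - λ_1 I)v = 0. First row:
  (10 - 16.5208)·v_x + (-6)·v_y = 0, i.e. (-6.5208)·v_x + (-6)·v_y = 0,
  so v ∝ (b, λ_1 - a) = (-6, 6.5208); multiply by -1 so the first entry is positive: u = (6, -6.5208).
  ||u|| = √((6)² + (-6.5208)²) = √(78.5208) ≈ 8.8612,
  v_1 = u/||u|| ≈ (0.6771, -0.7359) (||v_1|| = 1).

λ_1 = 16.5208,  λ_2 = 4.4792;  v_1 ≈ (0.6771, -0.7359)


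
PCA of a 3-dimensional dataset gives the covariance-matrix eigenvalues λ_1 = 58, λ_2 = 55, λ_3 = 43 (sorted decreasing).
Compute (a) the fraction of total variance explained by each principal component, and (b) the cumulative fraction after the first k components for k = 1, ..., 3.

Step 1 — total variance = trace(Sigma) = Σ λ_i = 58 + 55 + 43 = 156.

Step 2 — fraction explained by component i = λ_i / Σ λ:
  PC1: 58/156 = 0.3718
  PC2: 55/156 = 0.3526
  PC3: 43/156 = 0.2756

Step 3 — cumulative fraction after k components = (λ_1 + ... + λ_k) / Σ λ:
  k = 1: 58/156 = 0.3718
  k = 2: (58 + 55)/156 = 113/156 = 0.7244
  k = 3: (58 + 55 + 43)/156 = 156/156 = 1

Summary (fraction, with percent):

explained: PC1 0.3718 (37.18%), PC2 0.3526 (35.26%), PC3 0.2756 (27.56%);  cumulative: 0.3718, 0.7244, 1


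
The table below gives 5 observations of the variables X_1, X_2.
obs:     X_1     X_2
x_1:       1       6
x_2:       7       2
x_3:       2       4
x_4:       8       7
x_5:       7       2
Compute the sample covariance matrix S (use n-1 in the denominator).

Step 1 — column means:
  mean(X_1) = (1 + 7 + 2 + 8 + 7) / 5 = 25/5 = 5
  mean(X_2) = (6 + 2 + 4 + 7 + 2) / 5 = 21/5 = 4.2

Step 2 — sample covariance S[i,j] = (1/(n-1)) · Σ_k (x_{k,i} - mean_i) · (x_{k,j} - mean_j), with n-1 = 4.
  S[X_1,X_1] = ((-4)·(-4) + (2)·(2) + (-3)·(-3) + (3)·(3) + (2)·(2)) / 4 = 42/4 = 10.5
  S[X_1,X_2] = ((-4)·(1.8) + (2)·(-2.2) + (-3)·(-0.2) + (3)·(2.8) + (2)·(-2.2)) / 4 = -7/4 = -1.75
  S[X_2,X_2] = ((1.8)·(1.8) + (-2.2)·(-2.2) + (-0.2)·(-0.2) + (2.8)·(2.8) + (-2.2)·(-2.2)) / 4 = 20.8/4 = 5.2

S is symmetric (S[j,i] = S[i,j]). Assembling:

S = [[10.5, -1.75],
 [-1.75, 5.2]]


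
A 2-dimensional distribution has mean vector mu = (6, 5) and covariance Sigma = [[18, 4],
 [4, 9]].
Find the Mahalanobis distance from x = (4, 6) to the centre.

Step 1 — centre the observation: (x - mu) = (-2, 1).

Step 2 — invert Sigma. det(Sigma) = 18·9 - (4)² = 146.
  Sigma^{-1} = (1/det) · [[d, -b], [-b, a]] = [[0.0616, -0.0274],
 [-0.0274, 0.1233]].

Step 3 — form the quadratic (x - mu)^T · Sigma^{-1} · (x - mu):
  Sigma^{-1} · (x - mu) = (-0.1507, 0.1781).
  (x - mu)^T · [Sigma^{-1} · (x - mu)] = (-2)·(-0.1507) + (1)·(0.1781) = 0.4795.

Step 4 — take square root: d = √(0.4795) ≈ 0.6924.

d(x, mu) = √(0.4795) ≈ 0.6924


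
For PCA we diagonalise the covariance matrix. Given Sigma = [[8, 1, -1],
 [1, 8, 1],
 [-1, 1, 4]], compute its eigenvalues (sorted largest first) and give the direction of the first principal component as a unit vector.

Step 1 — characteristic polynomial p(λ) = det(λI - Sigma) = λ³ - tr·λ² + c_1·λ - det, where tr = trace, c_1 = sum of the principal 2×2 minors, det = det(Sigma):
  tr = 8 + 8 + 4 = 20,
  c_1 = (8·8 - (1)²) + (8·4 - (-1)²) + (8·4 - (1)²) = 63 + 31 + 31 = 125,
  det = 8·(8·4 - (1)²) - (1)·((1)·4 - (1)·(-1)) + (-1)·((1)·(1) - 8·(-1)) = 8·(31) - (1)·(5) + (-1)·(9) = 234.
  So p(λ) = λ³ - 20λ² + 125λ - 234.
Step 2 — look for an integer root (rational root theorem: any rational root is an integer divisor of 234). Testing λ = 9:
  p(9) = 729 - 1620 + 1125 - 234 = 0  ✓
  Dividing out (λ - 9): p(λ) = (λ - 9)(λ² - 11λ + 26).
Step 3 — remaining eigenvalues from the quadratic λ² - 11λ + 26 = 0:
  Δ = 11² - 4·26 = 121 - 104 = 17,  λ = (11 ± √17)/2 = (11 ± 4.1231)/2 ≈ 7.5616 or 3.4384.
  Sorted: λ_1 = 9,  λ_2 = 7.5616,  λ_3 = 3.4384  (check: sum = 20 = tr ✓).

Step 4 — unit eigenvector for λ_1 = 9: v spans the null space of (Sigma - λ_1 I), whose rows are
  r_1 = (-1, 1, -1),  r_2 = (1, -1, 1),  r_3 = (-1, 1, -5).
  v is orthogonal to every row, so take v ∝ r_1 × r_3 = ((1)·(-5) - (-1)·(1), (-1)·(-1) - (-1)·(-5), (-1)·(1) - (1)·(-1)) = (-4, -4, 0).
  Rescale (divide by 4; multiply by -1 so the first nonzero entry is positive): u = (1, 1, 0).
  ||u|| = √((1)² + (1)² + (0)²) = √(2) ≈ 1.4142,  v_1 = u/||u|| ≈ (0.7071, 0.7071, 0) (||v_1|| = 1).

λ_1 = 9,  λ_2 = 7.5616,  λ_3 = 3.4384;  v_1 ≈ (0.7071, 0.7071, 0)
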